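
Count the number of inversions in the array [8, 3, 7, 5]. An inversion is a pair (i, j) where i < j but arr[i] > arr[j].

Finding inversions in [8, 3, 7, 5]:

(0, 1): arr[0]=8 > arr[1]=3
(0, 2): arr[0]=8 > arr[2]=7
(0, 3): arr[0]=8 > arr[3]=5
(2, 3): arr[2]=7 > arr[3]=5

Total inversions: 4

The array has 4 inversion(s): (0,1), (0,2), (0,3), (2,3). Each pair (i,j) satisfies i < j and arr[i] > arr[j].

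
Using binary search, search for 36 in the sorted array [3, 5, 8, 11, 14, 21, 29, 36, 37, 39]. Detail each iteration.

Binary search for 36 in [3, 5, 8, 11, 14, 21, 29, 36, 37, 39]:

lo=0, hi=9, mid=4, arr[mid]=14 -> 14 < 36, search right half
lo=5, hi=9, mid=7, arr[mid]=36 -> Found target at index 7!

Binary search finds 36 at index 7 after 2 comparisons. The search repeatedly halves the search space by comparing with the middle element.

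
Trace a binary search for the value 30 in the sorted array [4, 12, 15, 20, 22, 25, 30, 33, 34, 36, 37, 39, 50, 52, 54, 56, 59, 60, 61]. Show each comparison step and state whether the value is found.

Binary search for 30 in [4, 12, 15, 20, 22, 25, 30, 33, 34, 36, 37, 39, 50, 52, 54, 56, 59, 60, 61]:

lo=0, hi=18, mid=9, arr[mid]=36 -> 36 > 30, search left half
lo=0, hi=8, mid=4, arr[mid]=22 -> 22 < 30, search right half
lo=5, hi=8, mid=6, arr[mid]=30 -> Found target at index 6!

Binary search finds 30 at index 6 after 3 comparisons. The search repeatedly halves the search space by comparing with the middle element.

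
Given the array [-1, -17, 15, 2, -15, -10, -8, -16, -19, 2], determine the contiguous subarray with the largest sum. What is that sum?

Using Kadane's algorithm on [-1, -17, 15, 2, -15, -10, -8, -16, -19, 2]:

Scanning through the array:
Position 1 (value -17): max_ending_here = -17, max_so_far = -1
Position 2 (value 15): max_ending_here = 15, max_so_far = 15
Position 3 (value 2): max_ending_here = 17, max_so_far = 17
Position 4 (value -15): max_ending_here = 2, max_so_far = 17
Position 5 (value -10): max_ending_here = -8, max_so_far = 17
Position 6 (value -8): max_ending_here = -8, max_so_far = 17
Position 7 (value -16): max_ending_here = -16, max_so_far = 17
Position 8 (value -19): max_ending_here = -19, max_so_far = 17
Position 9 (value 2): max_ending_here = 2, max_so_far = 17

Maximum subarray: [15, 2]
Maximum sum: 17

The maximum subarray is [15, 2] with sum 17. This subarray runs from index 2 to index 3.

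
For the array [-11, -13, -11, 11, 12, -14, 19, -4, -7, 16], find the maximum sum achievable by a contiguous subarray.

Using Kadane's algorithm on [-11, -13, -11, 11, 12, -14, 19, -4, -7, 16]:

Scanning through the array:
Position 1 (value -13): max_ending_here = -13, max_so_far = -11
Position 2 (value -11): max_ending_here = -11, max_so_far = -11
Position 3 (value 11): max_ending_here = 11, max_so_far = 11
Position 4 (value 12): max_ending_here = 23, max_so_far = 23
Position 5 (value -14): max_ending_here = 9, max_so_far = 23
Position 6 (value 19): max_ending_here = 28, max_so_far = 28
Position 7 (value -4): max_ending_here = 24, max_so_far = 28
Position 8 (value -7): max_ending_here = 17, max_so_far = 28
Position 9 (value 16): max_ending_here = 33, max_so_far = 33

Maximum subarray: [11, 12, -14, 19, -4, -7, 16]
Maximum sum: 33

The maximum subarray is [11, 12, -14, 19, -4, -7, 16] with sum 33. This subarray runs from index 3 to index 9.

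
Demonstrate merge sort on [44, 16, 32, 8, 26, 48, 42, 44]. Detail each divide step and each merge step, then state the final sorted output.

Merge sort trace:

Split: [44, 16, 32, 8, 26, 48, 42, 44] -> [44, 16, 32, 8] and [26, 48, 42, 44]
  Split: [44, 16, 32, 8] -> [44, 16] and [32, 8]
    Split: [44, 16] -> [44] and [16]
    Merge: [44] + [16] -> [16, 44]
    Split: [32, 8] -> [32] and [8]
    Merge: [32] + [8] -> [8, 32]
  Merge: [16, 44] + [8, 32] -> [8, 16, 32, 44]
  Split: [26, 48, 42, 44] -> [26, 48] and [42, 44]
    Split: [26, 48] -> [26] and [48]
    Merge: [26] + [48] -> [26, 48]
    Split: [42, 44] -> [42] and [44]
    Merge: [42] + [44] -> [42, 44]
  Merge: [26, 48] + [42, 44] -> [26, 42, 44, 48]
Merge: [8, 16, 32, 44] + [26, 42, 44, 48] -> [8, 16, 26, 32, 42, 44, 44, 48]

Final sorted array: [8, 16, 26, 32, 42, 44, 44, 48]

The merge sort proceeds by recursively splitting the array and merging sorted halves.
After all merges, the sorted array is [8, 16, 26, 32, 42, 44, 44, 48].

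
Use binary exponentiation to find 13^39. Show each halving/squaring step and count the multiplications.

Computing 13^39 by squaring (build up from 13^1; each line after the first costs one multiplication):

13^1 = 13
13^2 = (13^1)^2 = 13^2 = 169
13^4 = (13^2)^2 = 169^2 = 28561
13^8 = (13^4)^2 = 28561^2 = 815730721
13^9 = 13 * 13^8 = 13 * 815730721 = 10604499373
13^18 = (13^9)^2 = 10604499373^2 = 112455406951957393129
13^19 = 13 * 13^18 = 13 * 112455406951957393129 = 1461920290375446110677
13^38 = (13^19)^2 = 1461920290375446110677^2 = 2137210935411428674141543654682486133398329
13^39 = 13 * 13^38 = 13 * 2137210935411428674141543654682486133398329 = 27783742160348572763840067510872319734178277

Result: 27783742160348572763840067510872319734178277
Multiplications needed: 8 (8 lines after 13^1)

13^39 = 27783742160348572763840067510872319734178277. Using exponentiation by squaring, this requires 8 multiplications. The key idea: if the exponent is even, square the half-power; if odd, multiply by the base once.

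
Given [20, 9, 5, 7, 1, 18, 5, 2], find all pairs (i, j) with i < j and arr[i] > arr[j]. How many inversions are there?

Finding inversions in [20, 9, 5, 7, 1, 18, 5, 2]:

(0, 1): arr[0]=20 > arr[1]=9
(0, 2): arr[0]=20 > arr[2]=5
(0, 3): arr[0]=20 > arr[3]=7
(0, 4): arr[0]=20 > arr[4]=1
(0, 5): arr[0]=20 > arr[5]=18
(0, 6): arr[0]=20 > arr[6]=5
(0, 7): arr[0]=20 > arr[7]=2
(1, 2): arr[1]=9 > arr[2]=5
(1, 3): arr[1]=9 > arr[3]=7
(1, 4): arr[1]=9 > arr[4]=1
(1, 6): arr[1]=9 > arr[6]=5
(1, 7): arr[1]=9 > arr[7]=2
(2, 4): arr[2]=5 > arr[4]=1
(2, 7): arr[2]=5 > arr[7]=2
(3, 4): arr[3]=7 > arr[4]=1
(3, 6): arr[3]=7 > arr[6]=5
(3, 7): arr[3]=7 > arr[7]=2
(5, 6): arr[5]=18 > arr[6]=5
(5, 7): arr[5]=18 > arr[7]=2
(6, 7): arr[6]=5 > arr[7]=2

Total inversions: 20

The array has 20 inversion(s): (0,1), (0,2), (0,3), (0,4), (0,5), (0,6), (0,7), (1,2), (1,3), (1,4), (1,6), (1,7), (2,4), (2,7), (3,4), (3,6), (3,7), (5,6), (5,7), (6,7). Each pair (i,j) satisfies i < j and arr[i] > arr[j].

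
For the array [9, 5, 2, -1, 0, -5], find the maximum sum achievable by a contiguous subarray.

Using Kadane's algorithm on [9, 5, 2, -1, 0, -5]:

Scanning through the array:
Position 1 (value 5): max_ending_here = 14, max_so_far = 14
Position 2 (value 2): max_ending_here = 16, max_so_far = 16
Position 3 (value -1): max_ending_here = 15, max_so_far = 16
Position 4 (value 0): max_ending_here = 15, max_so_far = 16
Position 5 (value -5): max_ending_here = 10, max_so_far = 16

Maximum subarray: [9, 5, 2]
Maximum sum: 16

The maximum subarray is [9, 5, 2] with sum 16. This subarray runs from index 0 to index 2.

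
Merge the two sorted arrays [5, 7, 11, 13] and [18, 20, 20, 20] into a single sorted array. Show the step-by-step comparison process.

Merging process:

Compare 5 vs 18: take 5 from left. Merged: [5]
Compare 7 vs 18: take 7 from left. Merged: [5, 7]
Compare 11 vs 18: take 11 from left. Merged: [5, 7, 11]
Compare 13 vs 18: take 13 from left. Merged: [5, 7, 11, 13]
Append remaining from right: [18, 20, 20, 20]. Merged: [5, 7, 11, 13, 18, 20, 20, 20]

Final merged array: [5, 7, 11, 13, 18, 20, 20, 20]
Total comparisons: 4

The merged array is [5, 7, 11, 13, 18, 20, 20, 20], requiring 4 comparisons. The merge step runs in O(n) time where n is the total number of elements.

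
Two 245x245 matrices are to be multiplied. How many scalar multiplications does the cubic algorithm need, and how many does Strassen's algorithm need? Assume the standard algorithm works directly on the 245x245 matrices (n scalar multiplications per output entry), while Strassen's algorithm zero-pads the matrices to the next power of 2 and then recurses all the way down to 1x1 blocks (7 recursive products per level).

Matrix multiplication for 245x245 matrices:

Strassen's algorithm requires power-of-2 dimensions. Pad 245x245 to 256x256 (next power of 2).

Standard algorithm: 245^3 = 14706125 multiplications
Strassen's algorithm: 7^(log2(256)) = 7^8 = 5764801 multiplications
Savings: 14706125 - 5764801 = 8941324 multiplications

Standard: 14706125 multiplications (245^3). Strassen: 5764801 multiplications (7^8, after padding to 256x256). Strassen reduces 8 recursive multiplications to 7 at each level.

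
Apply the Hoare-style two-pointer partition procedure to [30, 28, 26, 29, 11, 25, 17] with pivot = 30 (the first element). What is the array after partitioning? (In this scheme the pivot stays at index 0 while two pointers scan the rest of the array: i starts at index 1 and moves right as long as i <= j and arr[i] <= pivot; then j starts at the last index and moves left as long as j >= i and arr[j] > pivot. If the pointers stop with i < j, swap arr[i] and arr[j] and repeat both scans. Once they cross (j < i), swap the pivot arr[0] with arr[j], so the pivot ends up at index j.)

Hoare-style two-pointer partition with pivot = 30:

Initial array: [30, 28, 26, 29, 11, 25, 17]

Pointers start at i = 1, j = 6.
i ends at 7, j ends at 6: the pointers have crossed (j < i), so scanning stops.

Swap pivot arr[0] with arr[6] to place pivot at position 6: [17, 28, 26, 29, 11, 25, 30]
Pivot position: 6

After partitioning with pivot 30, the array becomes [17, 28, 26, 29, 11, 25, 30]. The pivot is placed at index 6. All elements to the left of the pivot are <= 30, and all elements to the right are > 30.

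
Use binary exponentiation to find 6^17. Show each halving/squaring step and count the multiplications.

Computing 6^17 by squaring (build up from 6^1; each line after the first costs one multiplication):

6^1 = 6
6^2 = (6^1)^2 = 6^2 = 36
6^4 = (6^2)^2 = 36^2 = 1296
6^8 = (6^4)^2 = 1296^2 = 1679616
6^16 = (6^8)^2 = 1679616^2 = 2821109907456
6^17 = 6 * 6^16 = 6 * 2821109907456 = 16926659444736

Result: 16926659444736
Multiplications needed: 5 (5 lines after 6^1)

6^17 = 16926659444736. Using exponentiation by squaring, this requires 5 multiplications. The key idea: if the exponent is even, square the half-power; if odd, multiply by the base once.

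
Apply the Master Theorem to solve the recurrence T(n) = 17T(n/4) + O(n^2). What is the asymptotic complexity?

Master Theorem for T(n) = 17T(n/4) + O(n^2):

a = 17, b = 4, c = 2
log_b(a) = log_4(17) = 2.0437

Case 1: c = 2 < log_4(17) = 2.0437
T(n) = O(n^(log_4 17))

For T(n) = 17T(n/4) + O(n^2): log_4(17) = 2.0437. This is Case 1 of the Master Theorem (c < log_b(a), work dominated by leaves), giving O(n^(log_4 17)).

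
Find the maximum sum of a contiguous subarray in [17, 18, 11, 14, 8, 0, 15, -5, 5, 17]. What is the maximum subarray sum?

Using Kadane's algorithm on [17, 18, 11, 14, 8, 0, 15, -5, 5, 17]:

Scanning through the array:
Position 1 (value 18): max_ending_here = 35, max_so_far = 35
Position 2 (value 11): max_ending_here = 46, max_so_far = 46
Position 3 (value 14): max_ending_here = 60, max_so_far = 60
Position 4 (value 8): max_ending_here = 68, max_so_far = 68
Position 5 (value 0): max_ending_here = 68, max_so_far = 68
Position 6 (value 15): max_ending_here = 83, max_so_far = 83
Position 7 (value -5): max_ending_here = 78, max_so_far = 83
Position 8 (value 5): max_ending_here = 83, max_so_far = 83
Position 9 (value 17): max_ending_here = 100, max_so_far = 100

Maximum subarray: [17, 18, 11, 14, 8, 0, 15, -5, 5, 17]
Maximum sum: 100

The maximum subarray is [17, 18, 11, 14, 8, 0, 15, -5, 5, 17] with sum 100. This subarray runs from index 0 to index 9.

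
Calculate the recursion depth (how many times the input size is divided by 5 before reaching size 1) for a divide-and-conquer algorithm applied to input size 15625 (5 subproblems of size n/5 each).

For divide and conquer with division factor 5:

Problem sizes at each level:
Level 0: 15625
Level 1: 3125
Level 2: 625
Level 3: 125
Level 4: 25
Level 5: 5
Level 6: 1

The root is level 0 and the size-1 base case is level 6 (the tree spans levels 0 through 6, i.e. 7 levels counting the root), so the depth is the number of divisions: log_5(15625) = 6

The recursion tree depth is log_5(15625) = 6. At each level, the problem size is divided by 5, so it takes 6 divisions to reduce to a base case of size 1. The algorithm makes 5 recursive calls at each level.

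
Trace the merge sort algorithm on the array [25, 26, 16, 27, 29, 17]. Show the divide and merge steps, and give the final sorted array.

Merge sort trace:

Split: [25, 26, 16, 27, 29, 17] -> [25, 26, 16] and [27, 29, 17]
  Split: [25, 26, 16] -> [25] and [26, 16]
    Split: [26, 16] -> [26] and [16]
    Merge: [26] + [16] -> [16, 26]
  Merge: [25] + [16, 26] -> [16, 25, 26]
  Split: [27, 29, 17] -> [27] and [29, 17]
    Split: [29, 17] -> [29] and [17]
    Merge: [29] + [17] -> [17, 29]
  Merge: [27] + [17, 29] -> [17, 27, 29]
Merge: [16, 25, 26] + [17, 27, 29] -> [16, 17, 25, 26, 27, 29]

Final sorted array: [16, 17, 25, 26, 27, 29]

The merge sort proceeds by recursively splitting the array and merging sorted halves.
After all merges, the sorted array is [16, 17, 25, 26, 27, 29].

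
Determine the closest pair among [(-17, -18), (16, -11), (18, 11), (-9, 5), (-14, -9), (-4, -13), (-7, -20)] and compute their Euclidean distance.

Computing all pairwise distances among 7 points:

d((-17, -18), (16, -11)) = 33.7343
d((-17, -18), (18, 11)) = 45.4533
d((-17, -18), (-9, 5)) = 24.3516
d((-17, -18), (-14, -9)) = 9.4868
d((-17, -18), (-4, -13)) = 13.9284
d((-17, -18), (-7, -20)) = 10.198
d((16, -11), (18, 11)) = 22.0907
d((16, -11), (-9, 5)) = 29.6816
d((16, -11), (-14, -9)) = 30.0666
d((16, -11), (-4, -13)) = 20.0998
d((16, -11), (-7, -20)) = 24.6982
d((18, 11), (-9, 5)) = 27.6586
d((18, 11), (-14, -9)) = 37.7359
d((18, 11), (-4, -13)) = 32.5576
d((18, 11), (-7, -20)) = 39.8246
d((-9, 5), (-14, -9)) = 14.8661
d((-9, 5), (-4, -13)) = 18.6815
d((-9, 5), (-7, -20)) = 25.0799
d((-14, -9), (-4, -13)) = 10.7703
d((-14, -9), (-7, -20)) = 13.0384
d((-4, -13), (-7, -20)) = 7.6158 <-- minimum

Closest pair: (-4, -13) and (-7, -20) with distance 7.6158

The closest pair is (-4, -13) and (-7, -20) with Euclidean distance 7.6158. For 7 points, brute-force pairwise comparison is shown above. For large n, the divide-and-conquer algorithm (sort by x, recurse on halves, check the dividing strip) achieves O(n log n).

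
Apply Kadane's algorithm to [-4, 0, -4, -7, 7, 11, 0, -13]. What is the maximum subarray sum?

Using Kadane's algorithm on [-4, 0, -4, -7, 7, 11, 0, -13]:

Scanning through the array:
Position 1 (value 0): max_ending_here = 0, max_so_far = 0
Position 2 (value -4): max_ending_here = -4, max_so_far = 0
Position 3 (value -7): max_ending_here = -7, max_so_far = 0
Position 4 (value 7): max_ending_here = 7, max_so_far = 7
Position 5 (value 11): max_ending_here = 18, max_so_far = 18
Position 6 (value 0): max_ending_here = 18, max_so_far = 18
Position 7 (value -13): max_ending_here = 5, max_so_far = 18

Maximum subarray: [7, 11]
Maximum sum: 18

The maximum subarray is [7, 11] with sum 18. This subarray runs from index 4 to index 5.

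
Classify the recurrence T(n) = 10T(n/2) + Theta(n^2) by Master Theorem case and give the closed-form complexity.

Master Theorem for T(n) = 10T(n/2) + O(n^2):

a = 10, b = 2, c = 2
log_b(a) = log_2(10) = 3.3219

Case 1: c = 2 < log_2(10) = 3.3219
T(n) = O(n^(log_2 10))

For T(n) = 10T(n/2) + O(n^2): log_2(10) = 3.3219. This is Case 1 of the Master Theorem (c < log_b(a), work dominated by leaves), giving O(n^(log_2 10)).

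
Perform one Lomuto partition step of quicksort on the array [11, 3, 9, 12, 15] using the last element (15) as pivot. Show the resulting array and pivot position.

Lomuto partition with pivot = 15:

Initial array: [11, 3, 9, 12, 15]

arr[0]=11 <= 15: swap with position 0, array becomes [11, 3, 9, 12, 15]
arr[1]=3 <= 15: swap with position 1, array becomes [11, 3, 9, 12, 15]
arr[2]=9 <= 15: swap with position 2, array becomes [11, 3, 9, 12, 15]
arr[3]=12 <= 15: swap with position 3, array becomes [11, 3, 9, 12, 15]

Place pivot at position 4: [11, 3, 9, 12, 15]
Pivot position: 4

After partitioning with pivot 15, the array becomes [11, 3, 9, 12, 15]. The pivot is placed at index 4. All elements to the left of the pivot are <= 15, and all elements to the right are > 15.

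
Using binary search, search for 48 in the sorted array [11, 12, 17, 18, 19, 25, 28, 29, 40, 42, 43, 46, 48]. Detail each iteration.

Binary search for 48 in [11, 12, 17, 18, 19, 25, 28, 29, 40, 42, 43, 46, 48]:

lo=0, hi=12, mid=6, arr[mid]=28 -> 28 < 48, search right half
lo=7, hi=12, mid=9, arr[mid]=42 -> 42 < 48, search right half
lo=10, hi=12, mid=11, arr[mid]=46 -> 46 < 48, search right half
lo=12, hi=12, mid=12, arr[mid]=48 -> Found target at index 12!

Binary search finds 48 at index 12 after 4 comparisons. The search repeatedly halves the search space by comparing with the middle element.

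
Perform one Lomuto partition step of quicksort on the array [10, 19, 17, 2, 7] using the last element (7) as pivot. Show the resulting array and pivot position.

Lomuto partition with pivot = 7:

Initial array: [10, 19, 17, 2, 7]

arr[0]=10 > 7: no swap
arr[1]=19 > 7: no swap
arr[2]=17 > 7: no swap
arr[3]=2 <= 7: swap with position 0, array becomes [2, 19, 17, 10, 7]

Place pivot at position 1: [2, 7, 17, 10, 19]
Pivot position: 1

After partitioning with pivot 7, the array becomes [2, 7, 17, 10, 19]. The pivot is placed at index 1. All elements to the left of the pivot are <= 7, and all elements to the right are > 7.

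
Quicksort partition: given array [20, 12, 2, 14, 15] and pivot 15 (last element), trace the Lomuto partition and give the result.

Lomuto partition with pivot = 15:

Initial array: [20, 12, 2, 14, 15]

arr[0]=20 > 15: no swap
arr[1]=12 <= 15: swap with position 0, array becomes [12, 20, 2, 14, 15]
arr[2]=2 <= 15: swap with position 1, array becomes [12, 2, 20, 14, 15]
arr[3]=14 <= 15: swap with position 2, array becomes [12, 2, 14, 20, 15]

Place pivot at position 3: [12, 2, 14, 15, 20]
Pivot position: 3

After partitioning with pivot 15, the array becomes [12, 2, 14, 15, 20]. The pivot is placed at index 3. All elements to the left of the pivot are <= 15, and all elements to the right are > 15.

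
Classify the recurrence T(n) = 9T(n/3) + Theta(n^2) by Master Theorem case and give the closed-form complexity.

Master Theorem for T(n) = 9T(n/3) + O(n^2):

a = 9, b = 3, c = 2
log_b(a) = log_3(9) = 2.0000

Case 2: c = 2 = log_3(9) = 2.0000
T(n) = O(n^2 log n) = O(n^2 log n)

For T(n) = 9T(n/3) + O(n^2): log_3(9) = 2.0000. This is Case 2 of the Master Theorem (c = log_b(a), equal work at all levels), giving O(n^2 log n).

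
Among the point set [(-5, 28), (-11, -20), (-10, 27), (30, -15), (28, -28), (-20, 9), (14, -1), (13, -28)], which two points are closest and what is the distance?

Computing all pairwise distances among 8 points:

d((-5, 28), (-11, -20)) = 48.3735
d((-5, 28), (-10, 27)) = 5.099 <-- minimum
d((-5, 28), (30, -15)) = 55.4437
d((-5, 28), (28, -28)) = 65.0
d((-5, 28), (-20, 9)) = 24.2074
d((-5, 28), (14, -1)) = 34.6699
d((-5, 28), (13, -28)) = 58.8218
d((-11, -20), (-10, 27)) = 47.0106
d((-11, -20), (30, -15)) = 41.3038
d((-11, -20), (28, -28)) = 39.8121
d((-11, -20), (-20, 9)) = 30.3645
d((-11, -20), (14, -1)) = 31.4006
d((-11, -20), (13, -28)) = 25.2982
d((-10, 27), (30, -15)) = 58.0
d((-10, 27), (28, -28)) = 66.8506
d((-10, 27), (-20, 9)) = 20.5913
d((-10, 27), (14, -1)) = 36.8782
d((-10, 27), (13, -28)) = 59.6154
d((30, -15), (28, -28)) = 13.1529
d((30, -15), (-20, 9)) = 55.4617
d((30, -15), (14, -1)) = 21.2603
d((30, -15), (13, -28)) = 21.4009
d((28, -28), (-20, 9)) = 60.6053
d((28, -28), (14, -1)) = 30.4138
d((28, -28), (13, -28)) = 15.0
d((-20, 9), (14, -1)) = 35.4401
d((-20, 9), (13, -28)) = 49.5782
d((14, -1), (13, -28)) = 27.0185

Closest pair: (-5, 28) and (-10, 27) with distance 5.099

The closest pair is (-5, 28) and (-10, 27) with Euclidean distance 5.099. For 8 points, brute-force pairwise comparison is shown above. For large n, the divide-and-conquer algorithm (sort by x, recurse on halves, check the dividing strip) achieves O(n log n).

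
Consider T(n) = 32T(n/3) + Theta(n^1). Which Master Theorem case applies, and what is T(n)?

Master Theorem for T(n) = 32T(n/3) + O(n^1):

a = 32, b = 3, c = 1
log_b(a) = log_3(32) = 3.1546

Case 1: c = 1 < log_3(32) = 3.1546
T(n) = O(n^(log_3 32))

For T(n) = 32T(n/3) + O(n^1): log_3(32) = 3.1546. This is Case 1 of the Master Theorem (c < log_b(a), work dominated by leaves), giving O(n^(log_3 32)).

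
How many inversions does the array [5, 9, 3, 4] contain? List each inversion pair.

Finding inversions in [5, 9, 3, 4]:

(0, 2): arr[0]=5 > arr[2]=3
(0, 3): arr[0]=5 > arr[3]=4
(1, 2): arr[1]=9 > arr[2]=3
(1, 3): arr[1]=9 > arr[3]=4

Total inversions: 4

The array has 4 inversion(s): (0,2), (0,3), (1,2), (1,3). Each pair (i,j) satisfies i < j and arr[i] > arr[j].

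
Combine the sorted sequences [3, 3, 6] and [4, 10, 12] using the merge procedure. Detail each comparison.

Merging process:

Compare 3 vs 4: take 3 from left. Merged: [3]
Compare 3 vs 4: take 3 from left. Merged: [3, 3]
Compare 6 vs 4: take 4 from right. Merged: [3, 3, 4]
Compare 6 vs 10: take 6 from left. Merged: [3, 3, 4, 6]
Append remaining from right: [10, 12]. Merged: [3, 3, 4, 6, 10, 12]

Final merged array: [3, 3, 4, 6, 10, 12]
Total comparisons: 4

The merged array is [3, 3, 4, 6, 10, 12], requiring 4 comparisons. The merge step runs in O(n) time where n is the total number of elements.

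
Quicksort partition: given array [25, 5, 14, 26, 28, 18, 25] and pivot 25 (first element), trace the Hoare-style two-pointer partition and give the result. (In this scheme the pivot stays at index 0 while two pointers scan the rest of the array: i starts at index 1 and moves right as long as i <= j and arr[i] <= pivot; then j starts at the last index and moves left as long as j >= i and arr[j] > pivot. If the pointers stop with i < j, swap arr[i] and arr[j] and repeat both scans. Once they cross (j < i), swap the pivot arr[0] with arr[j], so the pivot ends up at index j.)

Hoare-style two-pointer partition with pivot = 25:

Initial array: [25, 5, 14, 26, 28, 18, 25]

Pointers start at i = 1, j = 6.
i stops at index 3 (arr[3]=26 > 25), j stops at index 6 (arr[6]=25 <= 25): swap arr[3] and arr[6], array becomes [25, 5, 14, 25, 28, 18, 26]
i stops at index 4 (arr[4]=28 > 25), j stops at index 5 (arr[5]=18 <= 25): swap arr[4] and arr[5], array becomes [25, 5, 14, 25, 18, 28, 26]
i ends at 5, j ends at 4: the pointers have crossed (j < i), so scanning stops.

Swap pivot arr[0] with arr[4] to place pivot at position 4: [18, 5, 14, 25, 25, 28, 26]
Pivot position: 4

After partitioning with pivot 25, the array becomes [18, 5, 14, 25, 25, 28, 26]. The pivot is placed at index 4. All elements to the left of the pivot are <= 25, and all elements to the right are > 25.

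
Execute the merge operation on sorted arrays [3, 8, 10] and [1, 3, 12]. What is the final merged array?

Merging process:

Compare 3 vs 1: take 1 from right. Merged: [1]
Compare 3 vs 3: take 3 from left. Merged: [1, 3]
Compare 8 vs 3: take 3 from right. Merged: [1, 3, 3]
Compare 8 vs 12: take 8 from left. Merged: [1, 3, 3, 8]
Compare 10 vs 12: take 10 from left. Merged: [1, 3, 3, 8, 10]
Append remaining from right: [12]. Merged: [1, 3, 3, 8, 10, 12]

Final merged array: [1, 3, 3, 8, 10, 12]
Total comparisons: 5

The merged array is [1, 3, 3, 8, 10, 12], requiring 5 comparisons. The merge step runs in O(n) time where n is the total number of elements.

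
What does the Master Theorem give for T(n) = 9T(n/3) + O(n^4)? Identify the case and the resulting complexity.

Master Theorem for T(n) = 9T(n/3) + O(n^4):

a = 9, b = 3, c = 4
log_b(a) = log_3(9) = 2.0000

Case 3: c = 4 > log_3(9) = 2.0000
T(n) = O(n^4) = O(n^4)

For T(n) = 9T(n/3) + O(n^4): log_3(9) = 2.0000. This is Case 3 of the Master Theorem (c > log_b(a), work dominated by root), giving O(n^4).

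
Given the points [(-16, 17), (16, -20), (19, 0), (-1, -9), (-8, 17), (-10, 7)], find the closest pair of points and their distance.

Computing all pairwise distances among 6 points:

d((-16, 17), (16, -20)) = 48.9183
d((-16, 17), (19, 0)) = 38.9102
d((-16, 17), (-1, -9)) = 30.0167
d((-16, 17), (-8, 17)) = 8.0 <-- minimum
d((-16, 17), (-10, 7)) = 11.6619
d((16, -20), (19, 0)) = 20.2237
d((16, -20), (-1, -9)) = 20.2485
d((16, -20), (-8, 17)) = 44.1022
d((16, -20), (-10, 7)) = 37.4833
d((19, 0), (-1, -9)) = 21.9317
d((19, 0), (-8, 17)) = 31.9061
d((19, 0), (-10, 7)) = 29.8329
d((-1, -9), (-8, 17)) = 26.9258
d((-1, -9), (-10, 7)) = 18.3576
d((-8, 17), (-10, 7)) = 10.198

Closest pair: (-16, 17) and (-8, 17) with distance 8.0

The closest pair is (-16, 17) and (-8, 17) with Euclidean distance 8.0. For 6 points, brute-force pairwise comparison is shown above. For large n, the divide-and-conquer algorithm (sort by x, recurse on halves, check the dividing strip) achieves O(n log n).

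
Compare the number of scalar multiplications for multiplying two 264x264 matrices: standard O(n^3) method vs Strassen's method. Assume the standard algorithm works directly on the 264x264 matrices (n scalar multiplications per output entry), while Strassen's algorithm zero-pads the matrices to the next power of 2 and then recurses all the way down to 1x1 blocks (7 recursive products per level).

Matrix multiplication for 264x264 matrices:

Strassen's algorithm requires power-of-2 dimensions. Pad 264x264 to 512x512 (next power of 2).

Standard algorithm: 264^3 = 18399744 multiplications
Strassen's algorithm: 7^(log2(512)) = 7^9 = 40353607 multiplications
Difference: 18399744 - 40353607 = -21953863 (Strassen uses MORE here due to padding overhead — for small or just-over-power-of-2 n, padding can outweigh the per-level savings)

Standard: 18399744 multiplications (264^3). Strassen: 40353607 multiplications (7^9, after padding to 512x512). Strassen reduces 8 recursive multiplications to 7 at each level.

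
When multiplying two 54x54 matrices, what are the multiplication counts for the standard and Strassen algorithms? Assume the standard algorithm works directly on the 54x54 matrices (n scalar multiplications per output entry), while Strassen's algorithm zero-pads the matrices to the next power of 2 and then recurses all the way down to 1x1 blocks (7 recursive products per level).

Matrix multiplication for 54x54 matrices:

Strassen's algorithm requires power-of-2 dimensions. Pad 54x54 to 64x64 (next power of 2).

Standard algorithm: 54^3 = 157464 multiplications
Strassen's algorithm: 7^(log2(64)) = 7^6 = 117649 multiplications
Savings: 157464 - 117649 = 39815 multiplications

Standard: 157464 multiplications (54^3). Strassen: 117649 multiplications (7^6, after padding to 64x64). Strassen reduces 8 recursive multiplications to 7 at each level.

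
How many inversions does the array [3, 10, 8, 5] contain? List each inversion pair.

Finding inversions in [3, 10, 8, 5]:

(1, 2): arr[1]=10 > arr[2]=8
(1, 3): arr[1]=10 > arr[3]=5
(2, 3): arr[2]=8 > arr[3]=5

Total inversions: 3

The array has 3 inversion(s): (1,2), (1,3), (2,3). Each pair (i,j) satisfies i < j and arr[i] > arr[j].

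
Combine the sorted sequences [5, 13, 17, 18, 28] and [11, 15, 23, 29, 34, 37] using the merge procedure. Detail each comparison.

Merging process:

Compare 5 vs 11: take 5 from left. Merged: [5]
Compare 13 vs 11: take 11 from right. Merged: [5, 11]
Compare 13 vs 15: take 13 from left. Merged: [5, 11, 13]
Compare 17 vs 15: take 15 from right. Merged: [5, 11, 13, 15]
Compare 17 vs 23: take 17 from left. Merged: [5, 11, 13, 15, 17]
Compare 18 vs 23: take 18 from left. Merged: [5, 11, 13, 15, 17, 18]
Compare 28 vs 23: take 23 from right. Merged: [5, 11, 13, 15, 17, 18, 23]
Compare 28 vs 29: take 28 from left. Merged: [5, 11, 13, 15, 17, 18, 23, 28]
Append remaining from right: [29, 34, 37]. Merged: [5, 11, 13, 15, 17, 18, 23, 28, 29, 34, 37]

Final merged array: [5, 11, 13, 15, 17, 18, 23, 28, 29, 34, 37]
Total comparisons: 8

The merged array is [5, 11, 13, 15, 17, 18, 23, 28, 29, 34, 37], requiring 8 comparisons. The merge step runs in O(n) time where n is the total number of elements.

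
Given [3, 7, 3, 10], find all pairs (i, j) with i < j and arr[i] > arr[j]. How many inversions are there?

Finding inversions in [3, 7, 3, 10]:

(1, 2): arr[1]=7 > arr[2]=3

Total inversions: 1

The array has 1 inversion(s): (1,2). Each pair (i,j) satisfies i < j and arr[i] > arr[j].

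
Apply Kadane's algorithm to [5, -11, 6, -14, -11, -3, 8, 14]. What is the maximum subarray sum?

Using Kadane's algorithm on [5, -11, 6, -14, -11, -3, 8, 14]:

Scanning through the array:
Position 1 (value -11): max_ending_here = -6, max_so_far = 5
Position 2 (value 6): max_ending_here = 6, max_so_far = 6
Position 3 (value -14): max_ending_here = -8, max_so_far = 6
Position 4 (value -11): max_ending_here = -11, max_so_far = 6
Position 5 (value -3): max_ending_here = -3, max_so_far = 6
Position 6 (value 8): max_ending_here = 8, max_so_far = 8
Position 7 (value 14): max_ending_here = 22, max_so_far = 22

Maximum subarray: [8, 14]
Maximum sum: 22

The maximum subarray is [8, 14] with sum 22. This subarray runs from index 6 to index 7.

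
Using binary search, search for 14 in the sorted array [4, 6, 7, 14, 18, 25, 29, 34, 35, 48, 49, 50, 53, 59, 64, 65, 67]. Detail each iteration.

Binary search for 14 in [4, 6, 7, 14, 18, 25, 29, 34, 35, 48, 49, 50, 53, 59, 64, 65, 67]:

lo=0, hi=16, mid=8, arr[mid]=35 -> 35 > 14, search left half
lo=0, hi=7, mid=3, arr[mid]=14 -> Found target at index 3!

Binary search finds 14 at index 3 after 2 comparisons. The search repeatedly halves the search space by comparing with the middle element.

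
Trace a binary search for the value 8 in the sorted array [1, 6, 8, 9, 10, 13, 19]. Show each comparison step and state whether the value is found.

Binary search for 8 in [1, 6, 8, 9, 10, 13, 19]:

lo=0, hi=6, mid=3, arr[mid]=9 -> 9 > 8, search left half
lo=0, hi=2, mid=1, arr[mid]=6 -> 6 < 8, search right half
lo=2, hi=2, mid=2, arr[mid]=8 -> Found target at index 2!

Binary search finds 8 at index 2 after 3 comparisons. The search repeatedly halves the search space by comparing with the middle element.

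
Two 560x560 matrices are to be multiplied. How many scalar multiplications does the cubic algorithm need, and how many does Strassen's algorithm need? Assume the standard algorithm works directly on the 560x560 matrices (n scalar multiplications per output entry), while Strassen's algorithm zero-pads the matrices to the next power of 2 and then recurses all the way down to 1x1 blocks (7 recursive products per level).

Matrix multiplication for 560x560 matrices:

Strassen's algorithm requires power-of-2 dimensions. Pad 560x560 to 1024x1024 (next power of 2).

Standard algorithm: 560^3 = 175616000 multiplications
Strassen's algorithm: 7^(log2(1024)) = 7^10 = 282475249 multiplications
Difference: 175616000 - 282475249 = -106859249 (Strassen uses MORE here due to padding overhead — for small or just-over-power-of-2 n, padding can outweigh the per-level savings)

Standard: 175616000 multiplications (560^3). Strassen: 282475249 multiplications (7^10, after padding to 1024x1024). Strassen reduces 8 recursive multiplications to 7 at each level.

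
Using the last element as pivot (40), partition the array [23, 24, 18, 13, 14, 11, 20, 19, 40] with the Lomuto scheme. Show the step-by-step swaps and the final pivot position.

Lomuto partition with pivot = 40:

Initial array: [23, 24, 18, 13, 14, 11, 20, 19, 40]

arr[0]=23 <= 40: swap with position 0, array becomes [23, 24, 18, 13, 14, 11, 20, 19, 40]
arr[1]=24 <= 40: swap with position 1, array becomes [23, 24, 18, 13, 14, 11, 20, 19, 40]
arr[2]=18 <= 40: swap with position 2, array becomes [23, 24, 18, 13, 14, 11, 20, 19, 40]
arr[3]=13 <= 40: swap with position 3, array becomes [23, 24, 18, 13, 14, 11, 20, 19, 40]
arr[4]=14 <= 40: swap with position 4, array becomes [23, 24, 18, 13, 14, 11, 20, 19, 40]
arr[5]=11 <= 40: swap with position 5, array becomes [23, 24, 18, 13, 14, 11, 20, 19, 40]
arr[6]=20 <= 40: swap with position 6, array becomes [23, 24, 18, 13, 14, 11, 20, 19, 40]
arr[7]=19 <= 40: swap with position 7, array becomes [23, 24, 18, 13, 14, 11, 20, 19, 40]

Place pivot at position 8: [23, 24, 18, 13, 14, 11, 20, 19, 40]
Pivot position: 8

After partitioning with pivot 40, the array becomes [23, 24, 18, 13, 14, 11, 20, 19, 40]. The pivot is placed at index 8. All elements to the left of the pivot are <= 40, and all elements to the right are > 40.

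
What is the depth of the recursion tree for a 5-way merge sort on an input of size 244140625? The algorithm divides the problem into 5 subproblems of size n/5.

For divide and conquer with division factor 5:

Problem sizes at each level:
Level 0: 244140625
Level 1: 48828125
Level 2: 9765625
Level 3: 1953125
Level 4: 390625
Level 5: 78125
Level 6: 15625
Level 7: 3125
Level 8: 625
Level 9: 125
Level 10: 25
Level 11: 5
Level 12: 1

The root is level 0 and the size-1 base case is level 12 (the tree spans levels 0 through 12, i.e. 13 levels counting the root), so the depth is the number of divisions: log_5(244140625) = 12

The recursion tree depth is log_5(244140625) = 12. At each level, the problem size is divided by 5, so it takes 12 divisions to reduce to a base case of size 1. The algorithm makes 5 recursive calls at each level.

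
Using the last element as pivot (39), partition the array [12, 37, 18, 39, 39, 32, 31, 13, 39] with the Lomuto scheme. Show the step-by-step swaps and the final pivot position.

Lomuto partition with pivot = 39:

Initial array: [12, 37, 18, 39, 39, 32, 31, 13, 39]

arr[0]=12 <= 39: swap with position 0, array becomes [12, 37, 18, 39, 39, 32, 31, 13, 39]
arr[1]=37 <= 39: swap with position 1, array becomes [12, 37, 18, 39, 39, 32, 31, 13, 39]
arr[2]=18 <= 39: swap with position 2, array becomes [12, 37, 18, 39, 39, 32, 31, 13, 39]
arr[3]=39 <= 39: swap with position 3, array becomes [12, 37, 18, 39, 39, 32, 31, 13, 39]
arr[4]=39 <= 39: swap with position 4, array becomes [12, 37, 18, 39, 39, 32, 31, 13, 39]
arr[5]=32 <= 39: swap with position 5, array becomes [12, 37, 18, 39, 39, 32, 31, 13, 39]
arr[6]=31 <= 39: swap with position 6, array becomes [12, 37, 18, 39, 39, 32, 31, 13, 39]
arr[7]=13 <= 39: swap with position 7, array becomes [12, 37, 18, 39, 39, 32, 31, 13, 39]

Place pivot at position 8: [12, 37, 18, 39, 39, 32, 31, 13, 39]
Pivot position: 8

After partitioning with pivot 39, the array becomes [12, 37, 18, 39, 39, 32, 31, 13, 39]. The pivot is placed at index 8. All elements to the left of the pivot are <= 39, and all elements to the right are > 39.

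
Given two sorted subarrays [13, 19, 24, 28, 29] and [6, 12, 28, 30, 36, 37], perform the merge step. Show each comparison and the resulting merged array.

Merging process:

Compare 13 vs 6: take 6 from right. Merged: [6]
Compare 13 vs 12: take 12 from right. Merged: [6, 12]
Compare 13 vs 28: take 13 from left. Merged: [6, 12, 13]
Compare 19 vs 28: take 19 from left. Merged: [6, 12, 13, 19]
Compare 24 vs 28: take 24 from left. Merged: [6, 12, 13, 19, 24]
Compare 28 vs 28: take 28 from left. Merged: [6, 12, 13, 19, 24, 28]
Compare 29 vs 28: take 28 from right. Merged: [6, 12, 13, 19, 24, 28, 28]
Compare 29 vs 30: take 29 from left. Merged: [6, 12, 13, 19, 24, 28, 28, 29]
Append remaining from right: [30, 36, 37]. Merged: [6, 12, 13, 19, 24, 28, 28, 29, 30, 36, 37]

Final merged array: [6, 12, 13, 19, 24, 28, 28, 29, 30, 36, 37]
Total comparisons: 8

The merged array is [6, 12, 13, 19, 24, 28, 28, 29, 30, 36, 37], requiring 8 comparisons. The merge step runs in O(n) time where n is the total number of elements.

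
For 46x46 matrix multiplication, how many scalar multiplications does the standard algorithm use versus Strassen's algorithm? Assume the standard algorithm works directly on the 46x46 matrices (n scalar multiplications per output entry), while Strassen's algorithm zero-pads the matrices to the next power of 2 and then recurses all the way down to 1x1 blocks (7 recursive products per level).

Matrix multiplication for 46x46 matrices:

Strassen's algorithm requires power-of-2 dimensions. Pad 46x46 to 64x64 (next power of 2).

Standard algorithm: 46^3 = 97336 multiplications
Strassen's algorithm: 7^(log2(64)) = 7^6 = 117649 multiplications
Difference: 97336 - 117649 = -20313 (Strassen uses MORE here due to padding overhead — for small or just-over-power-of-2 n, padding can outweigh the per-level savings)

Standard: 97336 multiplications (46^3). Strassen: 117649 multiplications (7^6, after padding to 64x64). Strassen reduces 8 recursive multiplications to 7 at each level.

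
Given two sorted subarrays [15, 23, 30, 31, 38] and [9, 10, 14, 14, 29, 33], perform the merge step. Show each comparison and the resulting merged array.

Merging process:

Compare 15 vs 9: take 9 from right. Merged: [9]
Compare 15 vs 10: take 10 from right. Merged: [9, 10]
Compare 15 vs 14: take 14 from right. Merged: [9, 10, 14]
Compare 15 vs 14: take 14 from right. Merged: [9, 10, 14, 14]
Compare 15 vs 29: take 15 from left. Merged: [9, 10, 14, 14, 15]
Compare 23 vs 29: take 23 from left. Merged: [9, 10, 14, 14, 15, 23]
Compare 30 vs 29: take 29 from right. Merged: [9, 10, 14, 14, 15, 23, 29]
Compare 30 vs 33: take 30 from left. Merged: [9, 10, 14, 14, 15, 23, 29, 30]
Compare 31 vs 33: take 31 from left. Merged: [9, 10, 14, 14, 15, 23, 29, 30, 31]
Compare 38 vs 33: take 33 from right. Merged: [9, 10, 14, 14, 15, 23, 29, 30, 31, 33]
Append remaining from left: [38]. Merged: [9, 10, 14, 14, 15, 23, 29, 30, 31, 33, 38]

Final merged array: [9, 10, 14, 14, 15, 23, 29, 30, 31, 33, 38]
Total comparisons: 10

The merged array is [9, 10, 14, 14, 15, 23, 29, 30, 31, 33, 38], requiring 10 comparisons. The merge step runs in O(n) time where n is the total number of elements.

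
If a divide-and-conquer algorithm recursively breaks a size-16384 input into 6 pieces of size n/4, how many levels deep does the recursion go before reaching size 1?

For divide and conquer with division factor 4:

Problem sizes at each level:
Level 0: 16384
Level 1: 4096
Level 2: 1024
Level 3: 256
Level 4: 64
Level 5: 16
Level 6: 4
Level 7: 1

The root is level 0 and the size-1 base case is level 7 (the tree spans levels 0 through 7, i.e. 8 levels counting the root), so the depth is the number of divisions: log_4(16384) = 7

The recursion tree depth is log_4(16384) = 7. At each level, the problem size is divided by 4, so it takes 7 divisions to reduce to a base case of size 1. The algorithm makes 6 recursive calls at each level.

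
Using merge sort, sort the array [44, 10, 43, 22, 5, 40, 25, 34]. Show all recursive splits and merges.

Merge sort trace:

Split: [44, 10, 43, 22, 5, 40, 25, 34] -> [44, 10, 43, 22] and [5, 40, 25, 34]
  Split: [44, 10, 43, 22] -> [44, 10] and [43, 22]
    Split: [44, 10] -> [44] and [10]
    Merge: [44] + [10] -> [10, 44]
    Split: [43, 22] -> [43] and [22]
    Merge: [43] + [22] -> [22, 43]
  Merge: [10, 44] + [22, 43] -> [10, 22, 43, 44]
  Split: [5, 40, 25, 34] -> [5, 40] and [25, 34]
    Split: [5, 40] -> [5] and [40]
    Merge: [5] + [40] -> [5, 40]
    Split: [25, 34] -> [25] and [34]
    Merge: [25] + [34] -> [25, 34]
  Merge: [5, 40] + [25, 34] -> [5, 25, 34, 40]
Merge: [10, 22, 43, 44] + [5, 25, 34, 40] -> [5, 10, 22, 25, 34, 40, 43, 44]

Final sorted array: [5, 10, 22, 25, 34, 40, 43, 44]

The merge sort proceeds by recursively splitting the array and merging sorted halves.
After all merges, the sorted array is [5, 10, 22, 25, 34, 40, 43, 44].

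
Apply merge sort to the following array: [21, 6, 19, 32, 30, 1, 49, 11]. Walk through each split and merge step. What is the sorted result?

Merge sort trace:

Split: [21, 6, 19, 32, 30, 1, 49, 11] -> [21, 6, 19, 32] and [30, 1, 49, 11]
  Split: [21, 6, 19, 32] -> [21, 6] and [19, 32]
    Split: [21, 6] -> [21] and [6]
    Merge: [21] + [6] -> [6, 21]
    Split: [19, 32] -> [19] and [32]
    Merge: [19] + [32] -> [19, 32]
  Merge: [6, 21] + [19, 32] -> [6, 19, 21, 32]
  Split: [30, 1, 49, 11] -> [30, 1] and [49, 11]
    Split: [30, 1] -> [30] and [1]
    Merge: [30] + [1] -> [1, 30]
    Split: [49, 11] -> [49] and [11]
    Merge: [49] + [11] -> [11, 49]
  Merge: [1, 30] + [11, 49] -> [1, 11, 30, 49]
Merge: [6, 19, 21, 32] + [1, 11, 30, 49] -> [1, 6, 11, 19, 21, 30, 32, 49]

Final sorted array: [1, 6, 11, 19, 21, 30, 32, 49]

The merge sort proceeds by recursively splitting the array and merging sorted halves.
After all merges, the sorted array is [1, 6, 11, 19, 21, 30, 32, 49].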